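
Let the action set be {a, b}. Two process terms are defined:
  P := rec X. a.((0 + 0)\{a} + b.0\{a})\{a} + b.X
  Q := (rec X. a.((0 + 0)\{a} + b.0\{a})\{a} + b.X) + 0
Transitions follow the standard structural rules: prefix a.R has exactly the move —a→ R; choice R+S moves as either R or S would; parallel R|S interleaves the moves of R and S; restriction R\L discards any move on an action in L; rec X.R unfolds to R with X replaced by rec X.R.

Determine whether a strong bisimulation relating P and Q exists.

P's transition system — 3 states:
  p0 = rec X. a.((0 + 0)\{a} + b.0\{a})\{a} + b.X → -a-> p1, -b-> p0
  p1 = ((0 + 0)\{a} + b.0\{a})\{a} → -b-> p2
  p2 = 0\{a}\{a} → ·
Q's transition system — 4 states:
  q0 = (rec X. a.((0 + 0)\{a} + b.0\{a})\{a} + b.X) + 0 → -a-> q1, -b-> q2
  q1 = ((0 + 0)\{a} + b.0\{a})\{a} → -b-> q3
  q2 = rec X. a.((0 + 0)\{a} + b.0\{a})\{a} + b.X → -a-> q1, -b-> q2
  q3 = 0\{a}\{a} → ·
Bisimilarity quotient blocks:
  B0 = {p0, q0, q2}
  B1 = {p1, q1}
  B2 = {p2, q3}
p0 ∈ B0, q0 ∈ B0 → same block

P ~ Q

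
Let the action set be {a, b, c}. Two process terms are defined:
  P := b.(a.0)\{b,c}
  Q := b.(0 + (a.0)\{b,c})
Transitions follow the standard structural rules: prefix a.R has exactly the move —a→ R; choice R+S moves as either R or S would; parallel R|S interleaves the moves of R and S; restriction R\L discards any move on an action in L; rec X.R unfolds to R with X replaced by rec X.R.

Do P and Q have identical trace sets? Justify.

LTS(P): 3 reachable states
  s0 = b.(a.0)\{b,c} ⊢ =b=> s1
  s1 = (a.0)\{b,c} ⊢ =a=> s2
  s2 = 0\{b,c} ⊢ ∅
LTS(Q): 3 reachable states
  t0 = b.(0 + (a.0)\{b,c}) ⊢ =b=> t1
  t1 = 0 + (a.0)\{b,c} ⊢ =a=> t2
  t2 = 0\{b,c} ⊢ ∅
Bisimilarity quotient blocks:
  B0 = {s0, t0}
  B1 = {s1, t1}
  B2 = {s2, t2}
s0 ∈ B0, t0 ∈ B0 → same block
Bisimilar ⇒ trace-equivalent.

YES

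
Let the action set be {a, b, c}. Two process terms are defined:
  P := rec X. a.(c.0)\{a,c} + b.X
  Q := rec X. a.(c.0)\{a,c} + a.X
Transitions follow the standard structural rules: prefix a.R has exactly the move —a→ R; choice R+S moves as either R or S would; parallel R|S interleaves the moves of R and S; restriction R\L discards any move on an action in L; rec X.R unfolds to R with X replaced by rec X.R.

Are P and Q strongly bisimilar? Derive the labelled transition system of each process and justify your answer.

NO

P's transition system — 2 states:
  p0 = rec X. a.(c.0)\{a,c} + b.X has moves -a-> p1, -b-> p0
  p1 = (c.0)\{a,c} has moves ∅
Q's transition system — 2 states:
  q0 = rec X. a.(c.0)\{a,c} + a.X has moves -a-> q0, -a-> q1
  q1 = (c.0)\{a,c} has moves ∅
Partition-refinement fixed point:
  B0 = {p0}
  B1 = {p1, q1}
  B2 = {q0}
p0 ∈ B0, q0 ∈ B2 → different blocks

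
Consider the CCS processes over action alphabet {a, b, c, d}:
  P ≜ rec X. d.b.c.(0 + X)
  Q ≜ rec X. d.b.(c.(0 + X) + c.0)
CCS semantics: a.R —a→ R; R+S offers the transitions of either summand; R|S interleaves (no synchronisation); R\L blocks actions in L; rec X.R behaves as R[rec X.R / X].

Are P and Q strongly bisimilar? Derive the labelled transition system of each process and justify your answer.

not bisimilar

P's transition system — 4 states:
  u0 = rec X. d.b.c.(0 + X) :: =d=> u1
  u1 = b.c.(0 + (rec X. d.b.c.(0 + X))) :: =b=> u2
  u2 = c.(0 + (rec X. d.b.c.(0 + X))) :: =c=> u3
  u3 = 0 + (rec X. d.b.c.(0 + X)) :: =d=> u1
Q's transition system — 5 states:
  v0 = rec X. d.b.(c.(0 + X) + c.0) :: =d=> v1
  v1 = b.(c.(0 + (rec X. d.b.(c.(0 + X) + c.0))) + c.0) :: =b=> v2
  v2 = c.(0 + (rec X. d.b.(c.(0 + X) + c.0))) + c.0 :: =c=> v3, =c=> v4
  v3 = 0 :: deadlocked
  v4 = 0 + (rec X. d.b.(c.(0 + X) + c.0)) :: =d=> v1
Partition-refinement fixed point:
  B0 = {u0, u3}
  B1 = {u1}
  B2 = {u2}
  B3 = {v0, v4}
  B4 = {v1}
  B5 = {v2}
  B6 = {v3}
u0 ∈ B0, v0 ∈ B3 → different blocks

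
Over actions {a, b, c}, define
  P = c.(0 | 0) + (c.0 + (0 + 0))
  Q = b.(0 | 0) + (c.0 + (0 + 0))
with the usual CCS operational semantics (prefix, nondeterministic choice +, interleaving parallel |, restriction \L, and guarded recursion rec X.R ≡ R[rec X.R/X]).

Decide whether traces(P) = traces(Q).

trace-distinct — witness ⟨b⟩

LTS(P): 3 reachable states
  s0 = c.(0 | 0) + (c.0 + (0 + 0)) has moves —c→ s1, —c→ s2
  s1 = 0 has moves ·
  s2 = 0 | 0 has moves ·
LTS(Q): 3 reachable states
  t0 = b.(0 | 0) + (c.0 + (0 + 0)) has moves —b→ t1, —c→ t2
  t1 = 0 | 0 has moves ·
  t2 = 0 has moves ·
Run σ = ⟨b⟩ on Q: start {t0}
  step 1 (b): {t1}
  ✓ Q
Run σ = ⟨b⟩ on P: start {s0}
  step 1 (b): ∅ (P stuck)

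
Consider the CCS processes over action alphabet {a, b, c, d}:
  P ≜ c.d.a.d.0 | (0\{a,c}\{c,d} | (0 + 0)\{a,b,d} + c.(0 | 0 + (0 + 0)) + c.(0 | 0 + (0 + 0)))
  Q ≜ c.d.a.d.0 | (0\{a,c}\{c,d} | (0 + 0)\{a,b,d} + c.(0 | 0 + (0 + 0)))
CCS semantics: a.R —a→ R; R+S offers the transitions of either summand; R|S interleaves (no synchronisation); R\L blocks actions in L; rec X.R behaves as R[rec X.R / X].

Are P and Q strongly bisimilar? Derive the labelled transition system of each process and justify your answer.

bisimilar

P's transition system — 10 states:
  s0 = c.d.a.d.0 | (0\{a,c}\{c,d} | (0 + 0)\{a,b,d} + c.(0 | 0 + (0 + 0)) + c.(0 | 0 + (0 + 0))) :: ··c··> s1, ··c··> s2
  s1 = c.d.a.d.0 | (0 | 0 + (0 + 0)) :: ··c··> s3
  s2 = d.a.d.0 | (0\{a,c}\{c,d} | (0 + 0)\{a,b,d} + c.(0 | 0 + (0 + 0)) + c.(0 | 0 + (0 + 0))) :: ··c··> s3, ··d··> s4
  s3 = d.a.d.0 | (0 | 0 + (0 + 0)) :: ··d··> s5
  s4 = a.d.0 | (0\{a,c}\{c,d} | (0 + 0)\{a,b,d} + c.(0 | 0 + (0 + 0)) + c.(0 | 0 + (0 + 0))) :: ··a··> s6, ··c··> s5
  s5 = a.d.0 | (0 | 0 + (0 + 0)) :: ··a··> s7
  s6 = d.0 | (0\{a,c}\{c,d} | (0 + 0)\{a,b,d} + c.(0 | 0 + (0 + 0)) + c.(0 | 0 + (0 + 0))) :: ··c··> s7, ··d··> s8
  s7 = d.0 | (0 | 0 + (0 + 0)) :: ··d··> s9
  s8 = 0 | (0\{a,c}\{c,d} | (0 + 0)\{a,b,d} + c.(0 | 0 + (0 + 0)) + c.(0 | 0 + (0 + 0))) :: ··c··> s9
  s9 = 0 | (0 | 0 + (0 + 0)) :: deadlocked
Q's transition system — 10 states:
  t0 = c.d.a.d.0 | (0\{a,c}\{c,d} | (0 + 0)\{a,b,d} + c.(0 | 0 + (0 + 0))) :: ··c··> t1, ··c··> t2
  t1 = c.d.a.d.0 | (0 | 0 + (0 + 0)) :: ··c··> t3
  t2 = d.a.d.0 | (0\{a,c}\{c,d} | (0 + 0)\{a,b,d} + c.(0 | 0 + (0 + 0))) :: ··c··> t3, ··d··> t4
  t3 = d.a.d.0 | (0 | 0 + (0 + 0)) :: ··d··> t5
  t4 = a.d.0 | (0\{a,c}\{c,d} | (0 + 0)\{a,b,d} + c.(0 | 0 + (0 + 0))) :: ··a··> t6, ··c··> t5
  t5 = a.d.0 | (0 | 0 + (0 + 0)) :: ··a··> t7
  t6 = d.0 | (0\{a,c}\{c,d} | (0 + 0)\{a,b,d} + c.(0 | 0 + (0 + 0))) :: ··c··> t7, ··d··> t8
  t7 = d.0 | (0 | 0 + (0 + 0)) :: ··d··> t9
  t8 = 0 | (0\{a,c}\{c,d} | (0 + 0)\{a,b,d} + c.(0 | 0 + (0 + 0))) :: ··c··> t9
  t9 = 0 | (0 | 0 + (0 + 0)) :: deadlocked
Bisimilarity quotient blocks:
  B0 = {s0, t0}
  B1 = {s1, t1}
  B2 = {s3, t3}
  B3 = {s5, t5}
  B4 = {s7, t7}
  B5 = {s9, t9}
  B6 = {s2, t2}
  B7 = {s4, t4}
  B8 = {s6, t6}
  B9 = {s8, t8}
s0 ∈ B0, t0 ∈ B0 → same block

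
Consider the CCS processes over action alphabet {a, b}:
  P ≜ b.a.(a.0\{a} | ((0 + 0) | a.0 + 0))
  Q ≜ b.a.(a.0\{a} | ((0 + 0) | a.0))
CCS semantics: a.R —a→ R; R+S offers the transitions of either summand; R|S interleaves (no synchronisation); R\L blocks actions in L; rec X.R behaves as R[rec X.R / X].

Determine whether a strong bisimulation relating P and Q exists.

P's transition system — 6 states:
  p0 = b.a.(a.0\{a} | ((0 + 0) | a.0 + 0)) ⊢ —b→ p1
  p1 = a.(a.0\{a} | ((0 + 0) | a.0 + 0)) ⊢ —a→ p2
  p2 = a.0\{a} | ((0 + 0) | a.0 + 0) ⊢ —a→ p3, —a→ p4
  p3 = 0\{a} | ((0 + 0) | a.0 + 0) ⊢ —a→ p5
  p4 = a.0\{a} | ((0 + 0) | 0) ⊢ —a→ p5
  p5 = 0\{a} | ((0 + 0) | 0) ⊢ ∅
Q's transition system — 6 states:
  q0 = b.a.(a.0\{a} | ((0 + 0) | a.0)) ⊢ —b→ q1
  q1 = a.(a.0\{a} | ((0 + 0) | a.0)) ⊢ —a→ q2
  q2 = a.0\{a} | ((0 + 0) | a.0) ⊢ —a→ q3, —a→ q4
  q3 = 0\{a} | ((0 + 0) | a.0) ⊢ —a→ q5
  q4 = a.0\{a} | ((0 + 0) | 0) ⊢ —a→ q5
  q5 = 0\{a} | ((0 + 0) | 0) ⊢ ∅
Bisimilarity quotient blocks:
  B0 = {p0, q0}
  B1 = {p1, q1}
  B2 = {p2, q2}
  B3 = {p3, p4, q3, q4}
  B4 = {p5, q5}
p0 ∈ B0, q0 ∈ B0 → same block

bisimilar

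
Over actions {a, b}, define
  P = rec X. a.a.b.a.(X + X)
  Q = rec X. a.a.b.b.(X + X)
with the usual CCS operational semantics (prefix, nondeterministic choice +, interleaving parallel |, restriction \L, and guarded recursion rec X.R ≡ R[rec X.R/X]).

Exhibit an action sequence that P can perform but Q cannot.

aaba

Reachable graph of P (5 states):
  p0 = rec X. a.a.b.a.(X + X) → =a=> p1
  p1 = a.b.a.((rec X. a.a.b.a.(X + X)) + (rec X. a.a.b.a.(X + X))) → =a=> p2
  p2 = b.a.((rec X. a.a.b.a.(X + X)) + (rec X. a.a.b.a.(X + X))) → =b=> p3
  p3 = a.((rec X. a.a.b.a.(X + X)) + (rec X. a.a.b.a.(X + X))) → =a=> p4
  p4 = (rec X. a.a.b.a.(X + X)) + (rec X. a.a.b.a.(X + X)) → =a=> p1
Reachable graph of Q (5 states):
  q0 = rec X. a.a.b.b.(X + X) → =a=> q1
  q1 = a.b.b.((rec X. a.a.b.b.(X + X)) + (rec X. a.a.b.b.(X + X))) → =a=> q2
  q2 = b.b.((rec X. a.a.b.b.(X + X)) + (rec X. a.a.b.b.(X + X))) → =b=> q3
  q3 = b.((rec X. a.a.b.b.(X + X)) + (rec X. a.a.b.b.(X + X))) → =b=> q4
  q4 = (rec X. a.a.b.b.(X + X)) + (rec X. a.a.b.b.(X + X)) → =a=> q1
Executing aaba from P (initial set {p0}):
  step 1 (a): {p1}
  step 2 (a): {p2}
  step 3 (b): {p3}
  step 4 (a): {p4}
  P completes σ.
Executing aaba from Q (initial set {q0}):
  step 1 (a): {q1}
  step 2 (a): {q2}
  step 3 (b): {q3}
  step 4 (a): no successor for Q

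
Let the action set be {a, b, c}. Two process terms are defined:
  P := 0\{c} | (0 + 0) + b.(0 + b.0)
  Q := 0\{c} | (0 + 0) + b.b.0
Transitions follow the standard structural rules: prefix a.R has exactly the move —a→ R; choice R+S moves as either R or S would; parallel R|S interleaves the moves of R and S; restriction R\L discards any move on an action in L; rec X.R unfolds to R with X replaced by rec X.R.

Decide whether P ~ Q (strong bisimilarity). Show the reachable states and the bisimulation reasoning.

YES

P's transition system — 3 states:
  p0 = 0\{c} | (0 + 0) + b.(0 + b.0) ⊢ -b-> p1
  p1 = 0 + b.0 ⊢ -b-> p2
  p2 = 0 ⊢ ·
Q's transition system — 3 states:
  q0 = 0\{c} | (0 + 0) + b.b.0 ⊢ -b-> q1
  q1 = b.0 ⊢ -b-> q2
  q2 = 0 ⊢ ·
Partition-refinement fixed point:
  B0 = {p0, q0}
  B1 = {p1, q1}
  B2 = {p2, q2}
p0 ∈ B0, q0 ∈ B0 → same block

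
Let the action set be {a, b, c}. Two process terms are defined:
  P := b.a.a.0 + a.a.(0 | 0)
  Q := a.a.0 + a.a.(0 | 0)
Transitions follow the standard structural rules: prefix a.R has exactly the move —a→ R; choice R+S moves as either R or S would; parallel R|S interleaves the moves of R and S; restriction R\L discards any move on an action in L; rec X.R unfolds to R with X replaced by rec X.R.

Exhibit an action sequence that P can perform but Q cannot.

b

P's transition system — 6 states:
  p0 = b.a.a.0 + a.a.(0 | 0) → -a-> p1, -b-> p2
  p1 = a.(0 | 0) → -a-> p3
  p2 = a.a.0 → -a-> p4
  p3 = 0 | 0 → deadlocked
  p4 = a.0 → -a-> p5
  p5 = 0 → deadlocked
Q's transition system — 5 states:
  q0 = a.a.0 + a.a.(0 | 0) → -a-> q1, -a-> q2
  q1 = a.(0 | 0) → -a-> q3
  q2 = a.0 → -a-> q4
  q3 = 0 | 0 → deadlocked
  q4 = 0 → deadlocked
Run σ = ⟨b⟩ on P: start {p0}
  after b @ step 1: {p2}
  — P admits the full trace.
Run σ = ⟨b⟩ on Q: start {q0}
  after b @ step 1: no successor for Q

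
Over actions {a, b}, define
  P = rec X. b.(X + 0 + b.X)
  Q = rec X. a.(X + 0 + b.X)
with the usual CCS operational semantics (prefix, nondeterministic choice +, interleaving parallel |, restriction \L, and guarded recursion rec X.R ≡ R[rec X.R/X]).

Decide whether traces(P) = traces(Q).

trace-distinct — witness ⟨b⟩

P's transition system — 2 states:
  m0 = rec X. b.(X + 0 + b.X) ⊢ —b→ m1
  m1 = (rec X. b.(X + 0 + b.X)) + 0 + b.(rec X. b.(X + 0 + b.X)) ⊢ —b→ m0, —b→ m1
Q's transition system — 2 states:
  n0 = rec X. a.(X + 0 + b.X) ⊢ —a→ n1
  n1 = (rec X. a.(X + 0 + b.X)) + 0 + b.(rec X. a.(X + 0 + b.X)) ⊢ —a→ n1, —b→ n0
Trace ⟨b⟩ through P, begin at {m0}:
  after b @ step 1: {m1}
  ✓ P
Trace ⟨b⟩ through Q, begin at {n0}:
  after b @ step 1: no successor for Q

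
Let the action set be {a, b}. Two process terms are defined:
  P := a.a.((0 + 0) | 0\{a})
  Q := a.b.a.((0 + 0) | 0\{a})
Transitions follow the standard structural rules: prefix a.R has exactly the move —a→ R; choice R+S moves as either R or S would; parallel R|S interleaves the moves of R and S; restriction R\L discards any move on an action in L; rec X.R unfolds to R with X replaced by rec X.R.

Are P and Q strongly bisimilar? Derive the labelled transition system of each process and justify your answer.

NO

LTS(P): 3 reachable states
  p0 = a.a.((0 + 0) | 0\{a}) → ··a··> p1
  p1 = a.((0 + 0) | 0\{a}) → ··a··> p2
  p2 = (0 + 0) | 0\{a} → deadlocked
LTS(Q): 4 reachable states
  q0 = a.b.a.((0 + 0) | 0\{a}) → ··a··> q1
  q1 = b.a.((0 + 0) | 0\{a}) → ··b··> q2
  q2 = a.((0 + 0) | 0\{a}) → ··a··> q3
  q3 = (0 + 0) | 0\{a} → deadlocked
Coarsest stable partition (strong bisimilarity classes):
  B0 = {p0}
  B1 = {p1, q2}
  B2 = {p2, q3}
  B3 = {q0}
  B4 = {q1}
p0 ∈ B0, q0 ∈ B3 → different blocks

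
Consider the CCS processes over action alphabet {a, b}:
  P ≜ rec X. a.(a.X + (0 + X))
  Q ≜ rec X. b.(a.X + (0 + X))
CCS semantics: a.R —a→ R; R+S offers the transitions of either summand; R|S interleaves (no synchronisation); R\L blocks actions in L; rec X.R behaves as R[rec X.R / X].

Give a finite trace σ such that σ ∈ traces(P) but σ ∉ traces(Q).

a

Reachable graph of P (2 states):
  s0 = rec X. a.(a.X + (0 + X)) ⊢ ··a··> s1
  s1 = a.(rec X. a.(a.X + (0 + X))) + (0 + (rec X. a.(a.X + (0 + X)))) ⊢ ··a··> s0, ··a··> s1
Reachable graph of Q (2 states):
  t0 = rec X. b.(a.X + (0 + X)) ⊢ ··b··> t1
  t1 = a.(rec X. b.(a.X + (0 + X))) + (0 + (rec X. b.(a.X + (0 + X)))) ⊢ ··a··> t0, ··b··> t1
Executing a from P (initial set {s0}):
  [1] a ⇒ {s1}
  P completes σ.
Executing a from Q (initial set {t0}):
  [1] a ⇒ no successor for Q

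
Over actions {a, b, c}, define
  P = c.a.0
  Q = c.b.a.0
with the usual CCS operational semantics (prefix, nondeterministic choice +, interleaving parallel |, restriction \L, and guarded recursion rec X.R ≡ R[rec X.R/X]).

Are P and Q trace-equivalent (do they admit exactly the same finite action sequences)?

trace-distinct — witness ⟨ca⟩

Reachable graph of P (3 states):
  u0 = c.a.0 → —c→ u1
  u1 = a.0 → —a→ u2
  u2 = 0 → deadlocked
Reachable graph of Q (4 states):
  v0 = c.b.a.0 → —c→ v1
  v1 = b.a.0 → —b→ v2
  v2 = a.0 → —a→ v3
  v3 = 0 → deadlocked
Executing ca from P (initial set {u0}):
  [1] c ⇒ {u1}
  [2] a ⇒ {u2}
  ✓ P
Executing ca from Q (initial set {v0}):
  [1] c ⇒ {v1}
  [2] a ⇒ ∅ (Q stuck)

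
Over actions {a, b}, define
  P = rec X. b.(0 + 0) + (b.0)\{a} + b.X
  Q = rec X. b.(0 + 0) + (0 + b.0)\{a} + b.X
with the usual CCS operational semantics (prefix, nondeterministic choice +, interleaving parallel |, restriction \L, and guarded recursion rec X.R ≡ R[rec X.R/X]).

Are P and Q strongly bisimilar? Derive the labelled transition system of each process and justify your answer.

LTS(P): 3 reachable states
  s0 = rec X. b.(0 + 0) + (b.0)\{a} + b.X | —b→ s0, —b→ s1, —b→ s2
  s1 = 0 + 0 | ∅
  s2 = 0\{a} | ∅
LTS(Q): 3 reachable states
  t0 = rec X. b.(0 + 0) + (0 + b.0)\{a} + b.X | —b→ t0, —b→ t1, —b→ t2
  t1 = 0 + 0 | ∅
  t2 = 0\{a} | ∅
Bisimilarity quotient blocks:
  B0 = {s0, t0}
  B1 = {s1, s2, t1, t2}
s0 ∈ B0, t0 ∈ B0 → same block

bisimilar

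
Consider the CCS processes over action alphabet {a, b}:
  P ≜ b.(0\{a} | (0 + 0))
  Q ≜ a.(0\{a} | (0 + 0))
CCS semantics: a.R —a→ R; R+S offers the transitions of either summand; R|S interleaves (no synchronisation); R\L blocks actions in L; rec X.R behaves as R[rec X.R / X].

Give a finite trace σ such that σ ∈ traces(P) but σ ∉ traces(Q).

b

Reachable graph of P (2 states):
  u0 = b.(0\{a} | (0 + 0)) has moves ··b··> u1
  u1 = 0\{a} | (0 + 0) has moves deadlocked
Reachable graph of Q (2 states):
  v0 = a.(0\{a} | (0 + 0)) has moves ··a··> v1
  v1 = 0\{a} | (0 + 0) has moves deadlocked
Trace ⟨b⟩ through P, begin at {u0}:
  step 1 (b): {u1}
  — P admits the full trace.
Trace ⟨b⟩ through Q, begin at {v0}:
  step 1 (b): ∅  — Q cannot continue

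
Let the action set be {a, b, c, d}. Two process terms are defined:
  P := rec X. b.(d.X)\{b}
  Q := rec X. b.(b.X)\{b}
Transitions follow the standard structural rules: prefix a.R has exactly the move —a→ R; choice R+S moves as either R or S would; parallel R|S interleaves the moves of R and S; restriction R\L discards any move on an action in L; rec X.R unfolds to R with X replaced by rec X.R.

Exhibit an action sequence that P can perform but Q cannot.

bd

P's transition system — 3 states:
  u0 = rec X. b.(d.X)\{b} ⊢ =b=> u1
  u1 = (d.(rec X. b.(d.X)\{b}))\{b} ⊢ =d=> u2
  u2 = (rec X. b.(d.X)\{b})\{b} ⊢ stopped
Q's transition system — 2 states:
  v0 = rec X. b.(b.X)\{b} ⊢ =b=> v1
  v1 = (b.(rec X. b.(b.X)\{b}))\{b} ⊢ stopped
Executing bd from P (initial set {u0}):
  after b @ step 1: {u1}
  after d @ step 2: {u2}
  — P admits the full trace.
Executing bd from Q (initial set {v0}):
  after b @ step 1: {v1}
  after d @ step 2: ∅ (Q stuck)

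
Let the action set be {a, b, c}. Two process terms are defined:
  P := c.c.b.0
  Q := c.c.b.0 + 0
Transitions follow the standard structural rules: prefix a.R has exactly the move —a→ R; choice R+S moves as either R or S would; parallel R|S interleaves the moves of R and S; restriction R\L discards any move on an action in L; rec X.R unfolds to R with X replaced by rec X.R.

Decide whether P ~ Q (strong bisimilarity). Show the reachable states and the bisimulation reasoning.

Reachable graph of P (4 states):
  m0 = c.c.b.0 | ··c··> m1
  m1 = c.b.0 | ··c··> m2
  m2 = b.0 | ··b··> m3
  m3 = 0 | ∅
Reachable graph of Q (4 states):
  n0 = c.c.b.0 + 0 | ··c··> n1
  n1 = c.b.0 | ··c··> n2
  n2 = b.0 | ··b··> n3
  n3 = 0 | ∅
Partition-refinement fixed point:
  B0 = {m0, n0}
  B1 = {m1, n1}
  B2 = {m2, n2}
  B3 = {m3, n3}
m0 ∈ B0, n0 ∈ B0 → same block

bisimilar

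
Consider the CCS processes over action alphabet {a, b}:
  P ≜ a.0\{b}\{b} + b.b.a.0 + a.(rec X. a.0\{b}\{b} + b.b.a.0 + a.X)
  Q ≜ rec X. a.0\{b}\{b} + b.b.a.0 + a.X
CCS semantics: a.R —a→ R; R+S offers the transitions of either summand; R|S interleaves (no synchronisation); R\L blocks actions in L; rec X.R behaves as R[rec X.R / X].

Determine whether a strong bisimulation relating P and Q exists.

bisimilar

P's transition system — 6 states:
  u0 = a.0\{b}\{b} + b.b.a.0 + a.(rec X. a.0\{b}\{b} + b.b.a.0 + a.X) has moves =a=> u1, =a=> u2, =b=> u3
  u1 = 0\{b}\{b} has moves ·
  u2 = rec X. a.0\{b}\{b} + b.b.a.0 + a.X has moves =a=> u1, =a=> u2, =b=> u3
  u3 = b.a.0 has moves =b=> u4
  u4 = a.0 has moves =a=> u5
  u5 = 0 has moves ·
Q's transition system — 5 states:
  v0 = rec X. a.0\{b}\{b} + b.b.a.0 + a.X has moves =a=> v0, =a=> v1, =b=> v2
  v1 = 0\{b}\{b} has moves ·
  v2 = b.a.0 has moves =b=> v3
  v3 = a.0 has moves =a=> v4
  v4 = 0 has moves ·
Partition-refinement fixed point:
  B0 = {u0, u2, v0}
  B1 = {u3, v2}
  B2 = {u4, v3}
  B3 = {u1, u5, v1, v4}
u0 ∈ B0, v0 ∈ B0 → same block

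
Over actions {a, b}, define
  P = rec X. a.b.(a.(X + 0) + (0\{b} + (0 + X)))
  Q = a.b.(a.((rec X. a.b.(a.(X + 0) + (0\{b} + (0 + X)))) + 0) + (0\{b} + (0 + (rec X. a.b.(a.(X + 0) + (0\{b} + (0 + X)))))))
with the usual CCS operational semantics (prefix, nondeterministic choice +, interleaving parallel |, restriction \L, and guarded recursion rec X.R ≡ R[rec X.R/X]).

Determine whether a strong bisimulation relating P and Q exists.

P's transition system — 4 states:
  u0 = rec X. a.b.(a.(X + 0) + (0\{b} + (0 + X))) :: —a→ u1
  u1 = b.(a.((rec X. a.b.(a.(X + 0) + (0\{b} + (0 + X)))) + 0) + (0\{b} + (0 + (rec X. a.b.(a.(X + 0) + (0\{b} + (0 + X))))))) :: —b→ u2
  u2 = a.((rec X. a.b.(a.(X + 0) + (0\{b} + (0 + X)))) + 0) + (0\{b} + (0 + (rec X. a.b.(a.(X + 0) + (0\{b} + (0 + X)))))) :: —a→ u1, —a→ u3
  u3 = (rec X. a.b.(a.(X + 0) + (0\{b} + (0 + X)))) + 0 :: —a→ u1
Q's transition system — 4 states:
  v0 = a.b.(a.((rec X. a.b.(a.(X + 0) + (0\{b} + (0 + X)))) + 0) + (0\{b} + (0 + (rec X. a.b.(a.(X + 0) + (0\{b} + (0 + X))))))) :: —a→ v1
  v1 = b.(a.((rec X. a.b.(a.(X + 0) + (0\{b} + (0 + X)))) + 0) + (0\{b} + (0 + (rec X. a.b.(a.(X + 0) + (0\{b} + (0 + X))))))) :: —b→ v2
  v2 = a.((rec X. a.b.(a.(X + 0) + (0\{b} + (0 + X)))) + 0) + (0\{b} + (0 + (rec X. a.b.(a.(X + 0) + (0\{b} + (0 + X)))))) :: —a→ v1, —a→ v3
  v3 = (rec X. a.b.(a.(X + 0) + (0\{b} + (0 + X)))) + 0 :: —a→ v1
Partition-refinement fixed point:
  B0 = {u0, u3, v0, v3}
  B1 = {u1, v1}
  B2 = {u2, v2}
u0 ∈ B0, v0 ∈ B0 → same block

bisimilar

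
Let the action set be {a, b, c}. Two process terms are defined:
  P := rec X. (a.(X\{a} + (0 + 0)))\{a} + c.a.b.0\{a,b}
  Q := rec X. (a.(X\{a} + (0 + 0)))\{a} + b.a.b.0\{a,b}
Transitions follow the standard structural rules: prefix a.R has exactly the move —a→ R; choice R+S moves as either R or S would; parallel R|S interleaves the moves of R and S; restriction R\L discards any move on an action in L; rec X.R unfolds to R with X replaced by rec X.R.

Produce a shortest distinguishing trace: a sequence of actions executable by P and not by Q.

c

LTS(P): 4 reachable states
  s0 = rec X. (a.(X\{a} + (0 + 0)))\{a} + c.a.b.0\{a,b} has moves —c→ s1
  s1 = a.b.0\{a,b} has moves —a→ s2
  s2 = b.0\{a,b} has moves —b→ s3
  s3 = 0\{a,b} has moves stopped
LTS(Q): 4 reachable states
  t0 = rec X. (a.(X\{a} + (0 + 0)))\{a} + b.a.b.0\{a,b} has moves —b→ t1
  t1 = a.b.0\{a,b} has moves —a→ t2
  t2 = b.0\{a,b} has moves —b→ t3
  t3 = 0\{a,b} has moves stopped
Executing c from P (initial set {s0}):
  after c @ step 1: {s1}
  — P admits the full trace.
Executing c from Q (initial set {t0}):
  after c @ step 1: ∅  — Q cannot continue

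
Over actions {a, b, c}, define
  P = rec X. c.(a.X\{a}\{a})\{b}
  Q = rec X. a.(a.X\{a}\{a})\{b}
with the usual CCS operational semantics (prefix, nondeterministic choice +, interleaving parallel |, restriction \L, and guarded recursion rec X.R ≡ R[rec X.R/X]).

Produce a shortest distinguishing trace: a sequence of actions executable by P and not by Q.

c

P's transition system — 4 states:
  m0 = rec X. c.(a.X\{a}\{a})\{b} has moves -c-> m1
  m1 = (a.(rec X. c.(a.X\{a}\{a})\{b})\{a}\{a})\{b} has moves -a-> m2
  m2 = (rec X. c.(a.X\{a}\{a})\{b})\{a}\{a}\{b} has moves -c-> m3
  m3 = (a.(rec X. c.(a.X\{a}\{a})\{b})\{a}\{a})\{b}\{a}\{a}\{b} has moves ∅
Q's transition system — 3 states:
  n0 = rec X. a.(a.X\{a}\{a})\{b} has moves -a-> n1
  n1 = (a.(rec X. a.(a.X\{a}\{a})\{b})\{a}\{a})\{b} has moves -a-> n2
  n2 = (rec X. a.(a.X\{a}\{a})\{b})\{a}\{a}\{b} has moves ∅
Run σ = ⟨c⟩ on P: start {m0}
  after c @ step 1: {m1}
  P completes σ.
Run σ = ⟨c⟩ on Q: start {n0}
  after c @ step 1: no successor for Q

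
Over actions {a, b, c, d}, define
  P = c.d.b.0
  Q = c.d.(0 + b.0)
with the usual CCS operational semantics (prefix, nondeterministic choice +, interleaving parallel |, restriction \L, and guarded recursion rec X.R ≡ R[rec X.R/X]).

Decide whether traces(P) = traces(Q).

LTS(P): 4 reachable states
  s0 = c.d.b.0 ⊢ --c--▸ s1
  s1 = d.b.0 ⊢ --d--▸ s2
  s2 = b.0 ⊢ --b--▸ s3
  s3 = 0 ⊢ stopped
LTS(Q): 4 reachable states
  t0 = c.d.(0 + b.0) ⊢ --c--▸ t1
  t1 = d.(0 + b.0) ⊢ --d--▸ t2
  t2 = 0 + b.0 ⊢ --b--▸ t3
  t3 = 0 ⊢ stopped
Partition-refinement fixed point:
  B0 = {s0, t0}
  B1 = {s1, t1}
  B2 = {s2, t2}
  B3 = {s3, t3}
s0 ∈ B0, t0 ∈ B0 → same block
Bisimilar ⇒ trace-equivalent.

traces(P) = traces(Q)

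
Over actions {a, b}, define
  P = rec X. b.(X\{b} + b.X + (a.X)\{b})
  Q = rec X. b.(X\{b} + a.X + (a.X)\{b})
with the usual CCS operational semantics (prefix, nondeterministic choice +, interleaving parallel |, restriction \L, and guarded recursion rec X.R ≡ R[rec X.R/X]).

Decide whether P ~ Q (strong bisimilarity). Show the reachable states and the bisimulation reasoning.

NO

LTS(P): 3 reachable states
  s0 = rec X. b.(X\{b} + b.X + (a.X)\{b}) ⊢ =b=> s1
  s1 = (rec X. b.(X\{b} + b.X + (a.X)\{b}))\{b} + b.(rec X. b.(X\{b} + b.X + (a.X)\{b})) + (a.(rec X. b.(X\{b} + b.X + (a.X)\{b})))\{b} ⊢ =a=> s2, =b=> s0
  s2 = (rec X. b.(X\{b} + b.X + (a.X)\{b}))\{b} ⊢ stopped
LTS(Q): 3 reachable states
  t0 = rec X. b.(X\{b} + a.X + (a.X)\{b}) ⊢ =b=> t1
  t1 = (rec X. b.(X\{b} + a.X + (a.X)\{b}))\{b} + a.(rec X. b.(X\{b} + a.X + (a.X)\{b})) + (a.(rec X. b.(X\{b} + a.X + (a.X)\{b})))\{b} ⊢ =a=> t0, =a=> t2
  t2 = (rec X. b.(X\{b} + a.X + (a.X)\{b}))\{b} ⊢ stopped
Bisimilarity quotient blocks:
  B0 = {s0}
  B1 = {s1}
  B2 = {s2, t2}
  B3 = {t0}
  B4 = {t1}
s0 ∈ B0, t0 ∈ B3 → different blocks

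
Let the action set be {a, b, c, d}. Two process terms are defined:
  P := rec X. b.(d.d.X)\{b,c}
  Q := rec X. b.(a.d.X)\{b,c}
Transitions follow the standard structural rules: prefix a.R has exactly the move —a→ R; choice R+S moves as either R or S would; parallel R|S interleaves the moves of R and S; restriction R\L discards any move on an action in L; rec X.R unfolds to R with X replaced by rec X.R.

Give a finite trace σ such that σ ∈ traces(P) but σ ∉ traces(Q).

P's transition system — 4 states:
  s0 = rec X. b.(d.d.X)\{b,c} | -b-> s1
  s1 = (d.d.(rec X. b.(d.d.X)\{b,c}))\{b,c} | -d-> s2
  s2 = (d.(rec X. b.(d.d.X)\{b,c}))\{b,c} | -d-> s3
  s3 = (rec X. b.(d.d.X)\{b,c})\{b,c} | (no moves)
Q's transition system — 4 states:
  t0 = rec X. b.(a.d.X)\{b,c} | -b-> t1
  t1 = (a.d.(rec X. b.(a.d.X)\{b,c}))\{b,c} | -a-> t2
  t2 = (d.(rec X. b.(a.d.X)\{b,c}))\{b,c} | -d-> t3
  t3 = (rec X. b.(a.d.X)\{b,c})\{b,c} | (no moves)
Run σ = ⟨bd⟩ on P: start {s0}
  [1] b ⇒ {s1}
  [2] d ⇒ {s2}
  ✓ P
Run σ = ⟨bd⟩ on Q: start {t0}
  [1] b ⇒ {t1}
  [2] d ⇒ no successor for Q

bd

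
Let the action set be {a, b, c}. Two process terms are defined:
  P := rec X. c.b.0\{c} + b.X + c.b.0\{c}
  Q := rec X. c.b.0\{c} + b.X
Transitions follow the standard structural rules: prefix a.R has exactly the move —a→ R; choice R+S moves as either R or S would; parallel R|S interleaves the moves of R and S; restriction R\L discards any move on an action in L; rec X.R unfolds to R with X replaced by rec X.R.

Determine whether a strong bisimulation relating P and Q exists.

P ~ Q

P's transition system — 3 states:
  u0 = rec X. c.b.0\{c} + b.X + c.b.0\{c} ⊢ =b=> u0, =c=> u1
  u1 = b.0\{c} ⊢ =b=> u2
  u2 = 0\{c} ⊢ (no moves)
Q's transition system — 3 states:
  v0 = rec X. c.b.0\{c} + b.X ⊢ =b=> v0, =c=> v1
  v1 = b.0\{c} ⊢ =b=> v2
  v2 = 0\{c} ⊢ (no moves)
Coarsest stable partition (strong bisimilarity classes):
  B0 = {u0, v0}
  B1 = {u1, v1}
  B2 = {u2, v2}
u0 ∈ B0, v0 ∈ B0 → same block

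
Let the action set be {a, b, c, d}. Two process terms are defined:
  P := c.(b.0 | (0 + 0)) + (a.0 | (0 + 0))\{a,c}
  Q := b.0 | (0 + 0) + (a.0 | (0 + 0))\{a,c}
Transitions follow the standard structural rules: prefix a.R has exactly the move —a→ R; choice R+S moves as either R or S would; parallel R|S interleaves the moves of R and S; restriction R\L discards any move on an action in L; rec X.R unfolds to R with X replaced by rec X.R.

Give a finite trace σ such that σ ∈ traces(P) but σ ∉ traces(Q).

LTS(P): 3 reachable states
  p0 = c.(b.0 | (0 + 0)) + (a.0 | (0 + 0))\{a,c} has moves ··c··> p1
  p1 = b.0 | (0 + 0) has moves ··b··> p2
  p2 = 0 | (0 + 0) has moves (no moves)
LTS(Q): 2 reachable states
  q0 = b.0 | (0 + 0) + (a.0 | (0 + 0))\{a,c} has moves ··b··> q1
  q1 = 0 | (0 + 0) has moves (no moves)
Executing c from P (initial set {p0}):
  after c @ step 1: {p1}
  P completes σ.
Executing c from Q (initial set {q0}):
  after c @ step 1: ∅  — Q cannot continue

c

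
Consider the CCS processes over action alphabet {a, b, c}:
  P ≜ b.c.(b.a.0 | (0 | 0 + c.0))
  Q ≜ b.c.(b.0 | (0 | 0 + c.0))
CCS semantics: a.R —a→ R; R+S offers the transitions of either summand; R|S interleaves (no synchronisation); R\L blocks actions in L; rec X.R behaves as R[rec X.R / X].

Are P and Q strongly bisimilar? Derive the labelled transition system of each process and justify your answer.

LTS(P): 8 reachable states
  m0 = b.c.(b.a.0 | (0 | 0 + c.0)) → -b-> m1
  m1 = c.(b.a.0 | (0 | 0 + c.0)) → -c-> m2
  m2 = b.a.0 | (0 | 0 + c.0) → -b-> m3, -c-> m4
  m3 = a.0 | (0 | 0 + c.0) → -a-> m5, -c-> m6
  m4 = b.a.0 | 0 → -b-> m6
  m5 = 0 | (0 | 0 + c.0) → -c-> m7
  m6 = a.0 | 0 → -a-> m7
  m7 = 0 | 0 → ∅
LTS(Q): 6 reachable states
  n0 = b.c.(b.0 | (0 | 0 + c.0)) → -b-> n1
  n1 = c.(b.0 | (0 | 0 + c.0)) → -c-> n2
  n2 = b.0 | (0 | 0 + c.0) → -b-> n3, -c-> n4
  n3 = 0 | (0 | 0 + c.0) → -c-> n5
  n4 = b.0 | 0 → -b-> n5
  n5 = 0 | 0 → ∅
Coarsest stable partition (strong bisimilarity classes):
  B0 = {m0}
  B1 = {m1}
  B2 = {m2}
  B3 = {m4}
  B4 = {m6}
  B5 = {m7, n5}
  B6 = {m3}
  B7 = {m5, n3}
  B8 = {n0}
  B9 = {n1}
  B10 = {n2}
  B11 = {n4}
m0 ∈ B0, n0 ∈ B8 → different blocks

not bisimilar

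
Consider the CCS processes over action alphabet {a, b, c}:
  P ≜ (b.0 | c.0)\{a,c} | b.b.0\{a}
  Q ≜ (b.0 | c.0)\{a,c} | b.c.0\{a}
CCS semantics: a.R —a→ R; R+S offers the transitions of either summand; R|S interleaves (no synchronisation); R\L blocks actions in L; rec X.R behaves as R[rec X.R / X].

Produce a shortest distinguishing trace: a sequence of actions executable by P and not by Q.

LTS(P): 6 reachable states
  s0 = (b.0 | c.0)\{a,c} | b.b.0\{a} ⊢ -b-> s1, -b-> s2
  s1 = (0 | c.0)\{a,c} | b.b.0\{a} ⊢ -b-> s3
  s2 = (b.0 | c.0)\{a,c} | b.0\{a} ⊢ -b-> s3, -b-> s4
  s3 = (0 | c.0)\{a,c} | b.0\{a} ⊢ -b-> s5
  s4 = (b.0 | c.0)\{a,c} | 0\{a} ⊢ -b-> s5
  s5 = (0 | c.0)\{a,c} | 0\{a} ⊢ stopped
LTS(Q): 6 reachable states
  t0 = (b.0 | c.0)\{a,c} | b.c.0\{a} ⊢ -b-> t1, -b-> t2
  t1 = (0 | c.0)\{a,c} | b.c.0\{a} ⊢ -b-> t3
  t2 = (b.0 | c.0)\{a,c} | c.0\{a} ⊢ -b-> t3, -c-> t4
  t3 = (0 | c.0)\{a,c} | c.0\{a} ⊢ -c-> t5
  t4 = (b.0 | c.0)\{a,c} | 0\{a} ⊢ -b-> t5
  t5 = (0 | c.0)\{a,c} | 0\{a} ⊢ stopped
Run σ = ⟨bbb⟩ on P: start {s0}
  [1] b ⇒ {s1, s2}
  [2] b ⇒ {s3, s4}
  [3] b ⇒ {s5}
  — P admits the full trace.
Run σ = ⟨bbb⟩ on Q: start {t0}
  [1] b ⇒ {t1, t2}
  [2] b ⇒ {t3}
  [3] b ⇒ ∅ (Q stuck)

bbb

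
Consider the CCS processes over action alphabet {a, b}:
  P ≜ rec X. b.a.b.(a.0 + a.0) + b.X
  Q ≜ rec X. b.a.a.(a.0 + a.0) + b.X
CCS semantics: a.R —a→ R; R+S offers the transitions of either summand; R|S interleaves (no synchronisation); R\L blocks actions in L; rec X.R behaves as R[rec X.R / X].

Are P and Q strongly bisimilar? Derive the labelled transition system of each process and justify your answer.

LTS(P): 5 reachable states
  p0 = rec X. b.a.b.(a.0 + a.0) + b.X → --b--▸ p0, --b--▸ p1
  p1 = a.b.(a.0 + a.0) → --a--▸ p2
  p2 = b.(a.0 + a.0) → --b--▸ p3
  p3 = a.0 + a.0 → --a--▸ p4
  p4 = 0 → stopped
LTS(Q): 5 reachable states
  q0 = rec X. b.a.a.(a.0 + a.0) + b.X → --b--▸ q0, --b--▸ q1
  q1 = a.a.(a.0 + a.0) → --a--▸ q2
  q2 = a.(a.0 + a.0) → --a--▸ q3
  q3 = a.0 + a.0 → --a--▸ q4
  q4 = 0 → stopped
Partition-refinement fixed point:
  B0 = {p0}
  B1 = {p1}
  B2 = {p2}
  B3 = {p3, q3}
  B4 = {p4, q4}
  B5 = {q0}
  B6 = {q1}
  B7 = {q2}
p0 ∈ B0, q0 ∈ B5 → different blocks

not bisimilar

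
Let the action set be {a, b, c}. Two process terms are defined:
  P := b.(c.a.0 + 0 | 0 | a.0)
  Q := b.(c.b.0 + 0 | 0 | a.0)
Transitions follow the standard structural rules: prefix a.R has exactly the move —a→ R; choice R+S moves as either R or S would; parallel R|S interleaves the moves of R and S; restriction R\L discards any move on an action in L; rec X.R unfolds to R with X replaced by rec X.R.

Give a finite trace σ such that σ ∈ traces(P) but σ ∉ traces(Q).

bca

LTS(P): 5 reachable states
  s0 = b.(c.a.0 + 0 | 0 | a.0) :: ··b··> s1
  s1 = c.a.0 + 0 | 0 | a.0 :: ··a··> s2, ··c··> s3
  s2 = 0 | 0 | 0 :: ∅
  s3 = a.0 :: ··a··> s4
  s4 = 0 :: ∅
LTS(Q): 5 reachable states
  t0 = b.(c.b.0 + 0 | 0 | a.0) :: ··b··> t1
  t1 = c.b.0 + 0 | 0 | a.0 :: ··a··> t2, ··c··> t3
  t2 = 0 | 0 | 0 :: ∅
  t3 = b.0 :: ··b··> t4
  t4 = 0 :: ∅
Executing bca from P (initial set {s0}):
  step 1 (b): {s1}
  step 2 (c): {s3}
  step 3 (a): {s4}
  — P admits the full trace.
Executing bca from Q (initial set {t0}):
  step 1 (b): {t1}
  step 2 (c): {t3}
  step 3 (a): ∅  — Q cannot continue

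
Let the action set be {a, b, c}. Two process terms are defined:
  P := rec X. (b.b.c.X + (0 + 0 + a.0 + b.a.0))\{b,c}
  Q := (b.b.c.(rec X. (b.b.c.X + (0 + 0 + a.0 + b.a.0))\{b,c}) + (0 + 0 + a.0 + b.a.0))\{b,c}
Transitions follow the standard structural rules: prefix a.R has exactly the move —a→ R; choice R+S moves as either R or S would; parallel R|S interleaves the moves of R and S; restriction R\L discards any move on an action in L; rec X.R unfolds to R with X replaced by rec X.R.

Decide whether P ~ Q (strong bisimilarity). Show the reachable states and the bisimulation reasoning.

P ~ Q

P's transition system — 2 states:
  p0 = rec X. (b.b.c.X + (0 + 0 + a.0 + b.a.0))\{b,c} has moves ··a··> p1
  p1 = 0\{b,c} has moves ·
Q's transition system — 2 states:
  q0 = (b.b.c.(rec X. (b.b.c.X + (0 + 0 + a.0 + b.a.0))\{b,c}) + (0 + 0 + a.0 + b.a.0))\{b,c} has moves ··a··> q1
  q1 = 0\{b,c} has moves ·
Partition-refinement fixed point:
  B0 = {p0, q0}
  B1 = {p1, q1}
p0 ∈ B0, q0 ∈ B0 → same block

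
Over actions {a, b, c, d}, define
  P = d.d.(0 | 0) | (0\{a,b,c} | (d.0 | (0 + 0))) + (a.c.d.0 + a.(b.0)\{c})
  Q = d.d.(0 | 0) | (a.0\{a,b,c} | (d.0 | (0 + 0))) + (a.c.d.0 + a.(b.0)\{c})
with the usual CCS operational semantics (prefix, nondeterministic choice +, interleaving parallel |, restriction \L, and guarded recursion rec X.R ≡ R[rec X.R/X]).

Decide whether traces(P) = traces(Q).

NO — witness ⟨ad⟩

LTS(P): 11 reachable states
  s0 = d.d.(0 | 0) | (0\{a,b,c} | (d.0 | (0 + 0))) + (a.c.d.0 + a.(b.0)\{c}) has moves —a→ s1, —a→ s2, —d→ s3, —d→ s4
  s1 = (b.0)\{c} has moves —b→ s5
  s2 = c.d.0 has moves —c→ s6
  s3 = d.(0 | 0) | (0\{a,b,c} | (d.0 | (0 + 0))) has moves —d→ s7, —d→ s8
  s4 = d.d.(0 | 0) | (0\{a,b,c} | (0 | (0 + 0))) has moves —d→ s8
  s5 = 0\{c} has moves ·
  s6 = d.0 has moves —d→ s9
  s7 = 0 | 0 | (0\{a,b,c} | (d.0 | (0 + 0))) has moves —d→ s10
  s8 = d.(0 | 0) | (0\{a,b,c} | (0 | (0 + 0))) has moves —d→ s10
  s9 = 0 has moves ·
  s10 = 0 | 0 | (0\{a,b,c} | (0 | (0 + 0))) has moves ·
LTS(Q): 17 reachable states
  t0 = d.d.(0 | 0) | (a.0\{a,b,c} | (d.0 | (0 + 0))) + (a.c.d.0 + a.(b.0)\{c}) has moves —a→ t1, —a→ t2, —a→ t3, —d→ t4, —d→ t5
  t1 = (b.0)\{c} has moves —b→ t6
  t2 = c.d.0 has moves —c→ t7
  t3 = d.d.(0 | 0) | (0\{a,b,c} | (d.0 | (0 + 0))) has moves —d→ t8, —d→ t9
  t4 = d.(0 | 0) | (a.0\{a,b,c} | (d.0 | (0 + 0))) has moves —a→ t8, —d→ t10, —d→ t11
  t5 = d.d.(0 | 0) | (a.0\{a,b,c} | (0 | (0 + 0))) has moves —a→ t9, —d→ t11
  t6 = 0\{c} has moves ·
  t7 = d.0 has moves —d→ t12
  t8 = d.(0 | 0) | (0\{a,b,c} | (d.0 | (0 + 0))) has moves —d→ t13, —d→ t14
  t9 = d.d.(0 | 0) | (0\{a,b,c} | (0 | (0 + 0))) has moves —d→ t14
  t10 = 0 | 0 | (a.0\{a,b,c} | (d.0 | (0 + 0))) has moves —a→ t13, —d→ t15
  t11 = d.(0 | 0) | (a.0\{a,b,c} | (0 | (0 + 0))) has moves —a→ t14, —d→ t15
  t12 = 0 has moves ·
  t13 = 0 | 0 | (0\{a,b,c} | (d.0 | (0 + 0))) has moves —d→ t16
  t14 = d.(0 | 0) | (0\{a,b,c} | (0 | (0 + 0))) has moves —d→ t16
  t15 = 0 | 0 | (a.0\{a,b,c} | (0 | (0 + 0))) has moves —a→ t16
  t16 = 0 | 0 | (0\{a,b,c} | (0 | (0 + 0))) has moves ·
Run σ = ⟨ad⟩ on Q: start {t0}
  [1] a ⇒ {t1, t2, t3}
  [2] d ⇒ {t8, t9}
  Q completes σ.
Run σ = ⟨ad⟩ on P: start {s0}
  [1] a ⇒ {s1, s2}
  [2] d ⇒ ∅ (P stuck)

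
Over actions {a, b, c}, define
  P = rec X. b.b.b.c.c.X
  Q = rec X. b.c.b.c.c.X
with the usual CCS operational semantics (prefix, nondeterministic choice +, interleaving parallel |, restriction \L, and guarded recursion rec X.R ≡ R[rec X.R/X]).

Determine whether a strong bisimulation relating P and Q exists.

LTS(P): 5 reachable states
  u0 = rec X. b.b.b.c.c.X has moves --b--▸ u1
  u1 = b.b.c.c.(rec X. b.b.b.c.c.X) has moves --b--▸ u2
  u2 = b.c.c.(rec X. b.b.b.c.c.X) has moves --b--▸ u3
  u3 = c.c.(rec X. b.b.b.c.c.X) has moves --c--▸ u4
  u4 = c.(rec X. b.b.b.c.c.X) has moves --c--▸ u0
LTS(Q): 5 reachable states
  v0 = rec X. b.c.b.c.c.X has moves --b--▸ v1
  v1 = c.b.c.c.(rec X. b.c.b.c.c.X) has moves --c--▸ v2
  v2 = b.c.c.(rec X. b.c.b.c.c.X) has moves --b--▸ v3
  v3 = c.c.(rec X. b.c.b.c.c.X) has moves --c--▸ v4
  v4 = c.(rec X. b.c.b.c.c.X) has moves --c--▸ v0
Partition-refinement fixed point:
  B0 = {u0}
  B1 = {u1}
  B2 = {u2}
  B3 = {u3}
  B4 = {u4}
  B5 = {v0}
  B6 = {v1}
  B7 = {v2}
  B8 = {v3}
  B9 = {v4}
u0 ∈ B0, v0 ∈ B5 → different blocks

not bisimilar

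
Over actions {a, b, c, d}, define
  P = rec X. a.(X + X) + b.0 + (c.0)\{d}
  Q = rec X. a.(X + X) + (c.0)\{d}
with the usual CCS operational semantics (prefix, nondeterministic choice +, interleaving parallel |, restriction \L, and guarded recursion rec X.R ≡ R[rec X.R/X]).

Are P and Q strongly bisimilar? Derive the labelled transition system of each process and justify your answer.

P ≁ Q

P's transition system — 4 states:
  u0 = rec X. a.(X + X) + b.0 + (c.0)\{d} :: —a→ u1, —b→ u2, —c→ u3
  u1 = (rec X. a.(X + X) + b.0 + (c.0)\{d}) + (rec X. a.(X + X) + b.0 + (c.0)\{d}) :: —a→ u1, —b→ u2, —c→ u3
  u2 = 0 :: ∅
  u3 = 0\{d} :: ∅
Q's transition system — 3 states:
  v0 = rec X. a.(X + X) + (c.0)\{d} :: —a→ v1, —c→ v2
  v1 = (rec X. a.(X + X) + (c.0)\{d}) + (rec X. a.(X + X) + (c.0)\{d}) :: —a→ v1, —c→ v2
  v2 = 0\{d} :: ∅
Bisimilarity quotient blocks:
  B0 = {u0, u1}
  B1 = {u2, u3, v2}
  B2 = {v0, v1}
u0 ∈ B0, v0 ∈ B2 → different blocks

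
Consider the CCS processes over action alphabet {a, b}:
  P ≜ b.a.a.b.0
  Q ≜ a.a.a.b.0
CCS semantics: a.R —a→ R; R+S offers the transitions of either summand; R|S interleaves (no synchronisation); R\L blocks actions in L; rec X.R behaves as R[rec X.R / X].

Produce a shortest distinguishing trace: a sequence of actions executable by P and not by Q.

P's transition system — 5 states:
  s0 = b.a.a.b.0 → —b→ s1
  s1 = a.a.b.0 → —a→ s2
  s2 = a.b.0 → —a→ s3
  s3 = b.0 → —b→ s4
  s4 = 0 → ∅
Q's transition system — 5 states:
  t0 = a.a.a.b.0 → —a→ t1
  t1 = a.a.b.0 → —a→ t2
  t2 = a.b.0 → —a→ t3
  t3 = b.0 → —b→ t4
  t4 = 0 → ∅
Executing b from P (initial set {s0}):
  after b @ step 1: {s1}
  ✓ P
Executing b from Q (initial set {t0}):
  after b @ step 1: ∅ (Q stuck)

b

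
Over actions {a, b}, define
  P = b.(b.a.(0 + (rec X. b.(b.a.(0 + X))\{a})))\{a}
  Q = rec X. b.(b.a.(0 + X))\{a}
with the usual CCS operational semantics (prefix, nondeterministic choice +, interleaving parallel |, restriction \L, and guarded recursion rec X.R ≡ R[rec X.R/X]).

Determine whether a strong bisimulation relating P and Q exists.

LTS(P): 3 reachable states
  p0 = b.(b.a.(0 + (rec X. b.(b.a.(0 + X))\{a})))\{a} ⊢ -b-> p1
  p1 = (b.a.(0 + (rec X. b.(b.a.(0 + X))\{a})))\{a} ⊢ -b-> p2
  p2 = (a.(0 + (rec X. b.(b.a.(0 + X))\{a})))\{a} ⊢ stopped
LTS(Q): 3 reachable states
  q0 = rec X. b.(b.a.(0 + X))\{a} ⊢ -b-> q1
  q1 = (b.a.(0 + (rec X. b.(b.a.(0 + X))\{a})))\{a} ⊢ -b-> q2
  q2 = (a.(0 + (rec X. b.(b.a.(0 + X))\{a})))\{a} ⊢ stopped
Bisimilarity quotient blocks:
  B0 = {p0, q0}
  B1 = {p1, q1}
  B2 = {p2, q2}
p0 ∈ B0, q0 ∈ B0 → same block

bisimilar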